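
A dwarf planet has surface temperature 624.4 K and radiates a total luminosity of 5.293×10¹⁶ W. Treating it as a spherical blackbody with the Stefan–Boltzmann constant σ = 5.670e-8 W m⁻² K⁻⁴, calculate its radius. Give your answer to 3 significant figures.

R ≈ 6.99×10⁵ m

L = 4πR²σT⁴ ⇒ R = √(L/(4πσT⁴)).
σT⁴ = 8618.56 W/m², so R = √(5.293×10¹⁶/(4π×8618.56)) = 6.99×10⁵ m.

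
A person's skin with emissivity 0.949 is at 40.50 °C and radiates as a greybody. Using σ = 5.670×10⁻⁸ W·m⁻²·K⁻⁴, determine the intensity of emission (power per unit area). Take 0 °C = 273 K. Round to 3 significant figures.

I ≈ 520 W/m²

T = 40.50 °C + 273 = 313.50 K.
Stefan–Boltzmann: I = εσT⁴ = 0.949 × 5.670×10⁻⁸ × (313.50)⁴ = 520 W/m².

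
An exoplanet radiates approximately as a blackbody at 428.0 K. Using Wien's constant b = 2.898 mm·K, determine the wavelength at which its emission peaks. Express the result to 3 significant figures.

Wien's displacement law: λ_max = b/T = (2.898×10⁻³ m·K)/(428.0 K) = 6.771×10⁻⁶ m.
That is 6.77 μm, in the infrared range.

λ_max ≈ 6.77 μm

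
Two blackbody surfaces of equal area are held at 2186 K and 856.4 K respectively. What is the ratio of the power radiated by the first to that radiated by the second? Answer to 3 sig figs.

With equal areas, P₁/P₂ = (T₁/T₂)⁴ = (2186/856.4)⁴ = 42.5.

P₁/P₂ ≈ 42.5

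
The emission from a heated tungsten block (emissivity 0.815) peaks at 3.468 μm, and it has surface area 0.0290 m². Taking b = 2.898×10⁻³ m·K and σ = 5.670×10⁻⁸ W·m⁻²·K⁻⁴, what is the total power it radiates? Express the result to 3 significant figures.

P ≈ 653 W

Wien's law: T = b/λ_max = 2.898×10⁻³/3.468×10⁻⁶ = 835.640 K.
Area A = 0.0290 m².
Then P = εσAT⁴ = 0.815×5.670×10⁻⁸×0.0290×(835.640)⁴ = 653 W.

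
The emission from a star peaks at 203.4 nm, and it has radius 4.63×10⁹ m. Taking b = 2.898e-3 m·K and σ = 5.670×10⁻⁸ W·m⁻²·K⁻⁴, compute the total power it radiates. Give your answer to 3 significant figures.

P ≈ 6.29×10²⁹ W

Wien's law: T = b/λ_max = 2.898×10⁻³/2.034×10⁻⁷ = 14247.8 K.
Surface area A = 4πR² = 4π(4.63×10⁹ m)² = 2.69384×10²⁰ m².
Then P = σAT⁴ = 5.670×10⁻⁸×2.69384×10²⁰×(14247.8)⁴ = 6.29×10²⁹ W.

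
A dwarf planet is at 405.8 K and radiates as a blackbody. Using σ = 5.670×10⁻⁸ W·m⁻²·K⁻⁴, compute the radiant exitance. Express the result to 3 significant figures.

Stefan–Boltzmann: I = σT⁴ = 5.670×10⁻⁸ × (405.8)⁴ = 1.54×10³ W/m².

I ≈ 1.54×10³ W/m²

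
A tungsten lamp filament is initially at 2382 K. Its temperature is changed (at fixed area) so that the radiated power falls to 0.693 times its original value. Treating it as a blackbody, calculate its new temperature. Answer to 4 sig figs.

P ∝ T⁴, so T₂/T₁ = (P₂/P₁)^(1/4) = (0.693)^(1/4) = 0.912396.
T₂ = 2382 × 0.912396 = 2173 K.

T₂ ≈ 2173 K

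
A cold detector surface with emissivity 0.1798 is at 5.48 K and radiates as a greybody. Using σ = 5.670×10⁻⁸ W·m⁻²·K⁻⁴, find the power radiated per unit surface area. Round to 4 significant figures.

I ≈ 9.194×10⁻⁶ W/m²

Stefan–Boltzmann: I = εσT⁴ = 0.1798 × 5.670×10⁻⁸ × (5.48)⁴ = 9.194×10⁻⁶ W/m².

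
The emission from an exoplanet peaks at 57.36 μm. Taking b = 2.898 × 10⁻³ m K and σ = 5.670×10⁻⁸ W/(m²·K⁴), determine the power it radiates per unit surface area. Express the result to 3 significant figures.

I ≈ 0.369 W/m²

Wien's law: T = b/λ_max = 2.898×10⁻³/5.736×10⁻⁵ = 50.5230 K.
Then I = σT⁴ = 5.670×10⁻⁸×(50.5230)⁴ = 0.369 W/m².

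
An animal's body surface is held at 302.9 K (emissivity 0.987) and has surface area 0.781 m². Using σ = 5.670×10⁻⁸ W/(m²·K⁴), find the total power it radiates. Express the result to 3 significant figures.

P ≈ 368 W

Area A = 0.781 m².
P = εσAT⁴ = 0.987 × 5.670×10⁻⁸ × 0.781 × (302.9)⁴ = 368 W.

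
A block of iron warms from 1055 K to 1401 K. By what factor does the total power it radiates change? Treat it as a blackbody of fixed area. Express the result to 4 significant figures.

P₂/P₁ ≈ 3.110

P ∝ T⁴, so P₂/P₁ = (T₂/T₁)⁴ = (1401/1055)⁴ = (1.32796)⁴ = 3.110.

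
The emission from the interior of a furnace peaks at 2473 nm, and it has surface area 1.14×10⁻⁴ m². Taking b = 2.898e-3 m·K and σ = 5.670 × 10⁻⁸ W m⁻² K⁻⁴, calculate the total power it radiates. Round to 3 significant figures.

Wien's law: T = b/λ_max = 2.898×10⁻³/2.473×10⁻⁶ = 1171.86 K.
Area A = 1.14×10⁻⁴ m².
Then P = σAT⁴ = 5.670×10⁻⁸×1.14×10⁻⁴×(1171.86)⁴ = 12.2 W.

P ≈ 12.2 W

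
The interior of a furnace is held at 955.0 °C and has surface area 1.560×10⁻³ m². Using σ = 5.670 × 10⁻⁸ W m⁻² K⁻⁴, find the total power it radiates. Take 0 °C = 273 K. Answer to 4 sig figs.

P ≈ 201.1 W

T = 955.0 °C + 273 = 1228.0 K.
Area A = 1.560×10⁻³ m².
P = σAT⁴ = 5.670×10⁻⁸ × 1.560×10⁻³ × (1228.0)⁴ = 201.1 W.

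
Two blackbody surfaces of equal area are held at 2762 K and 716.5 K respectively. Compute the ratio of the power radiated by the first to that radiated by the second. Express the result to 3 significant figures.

P₁/P₂ ≈ 221

With equal areas, P₁/P₂ = (T₁/T₂)⁴ = (2762/716.5)⁴ = 221.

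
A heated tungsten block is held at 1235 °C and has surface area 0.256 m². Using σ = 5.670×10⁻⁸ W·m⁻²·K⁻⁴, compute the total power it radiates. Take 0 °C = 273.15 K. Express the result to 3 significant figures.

P ≈ 7.51×10⁴ W

T = 1235 °C + 273.15 = 1508.15 K.
Area A = 0.256 m².
P = σAT⁴ = 5.670×10⁻⁸ × 0.256 × (1508.15)⁴ = 7.51×10⁴ W.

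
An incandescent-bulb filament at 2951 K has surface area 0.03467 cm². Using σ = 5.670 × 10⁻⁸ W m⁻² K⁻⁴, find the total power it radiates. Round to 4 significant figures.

P ≈ 14.91 W

Area A = 0.03467 cm² = 3.467×10⁻⁶ m².
P = σAT⁴ = 5.670×10⁻⁸ × 3.467×10⁻⁶ × (2951)⁴ = 14.91 W.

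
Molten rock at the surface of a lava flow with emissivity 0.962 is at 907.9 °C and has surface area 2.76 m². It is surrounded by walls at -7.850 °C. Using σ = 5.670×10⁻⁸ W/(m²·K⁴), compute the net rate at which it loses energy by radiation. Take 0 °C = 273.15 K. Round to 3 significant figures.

Net loss ≈ 2.92×10⁵ W

T = 907.9 °C + 273.15 = 1181.05 K.
Surroundings: T = -7.850 °C + 273.15 = 265.300 K.
Area A = 2.76 m².
Net radiated power P_net = εσA(T⁴ − T₀⁴) = 0.962×5.670×10⁻⁸×2.76×(1181.05⁴ − 265.300⁴).
T⁴ − T₀⁴ = 1.94569×10¹² − 4.95392×10⁹ = 1.94074×10¹² K⁴, so P_net = 2.92×10⁵ W.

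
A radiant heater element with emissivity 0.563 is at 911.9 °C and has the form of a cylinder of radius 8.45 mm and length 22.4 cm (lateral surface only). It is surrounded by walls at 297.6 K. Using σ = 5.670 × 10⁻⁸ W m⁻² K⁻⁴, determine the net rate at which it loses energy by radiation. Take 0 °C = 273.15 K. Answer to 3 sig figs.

Net loss ≈ 746 W

T = 911.9 °C + 273.15 = 1185.05 K.
Lateral area A = 2πrL = 2π×8.45×10⁻³×0.224 = 0.0118928 m².
Net radiated power P_net = εσA(T⁴ − T₀⁴) = 0.563×5.670×10⁻⁸×0.0118928×(1185.05⁴ − 297.6⁴).
T⁴ − T₀⁴ = 1.97218×10¹² − 7.84389×10⁹ = 1.96434×10¹² K⁴, so P_net = 746 W.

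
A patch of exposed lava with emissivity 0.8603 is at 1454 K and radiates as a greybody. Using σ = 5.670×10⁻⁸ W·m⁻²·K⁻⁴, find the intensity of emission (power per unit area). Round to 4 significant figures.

Stefan–Boltzmann: I = εσT⁴ = 0.8603 × 5.670×10⁻⁸ × (1454)⁴ = 2.180×10⁵ W/m².

I ≈ 2.180×10⁵ W/m²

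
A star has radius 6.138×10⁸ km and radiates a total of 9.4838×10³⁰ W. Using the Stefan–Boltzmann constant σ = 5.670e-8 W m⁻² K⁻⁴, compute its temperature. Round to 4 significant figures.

T ≈ 2438 K

Surface area A = 4πR² = 4π(6.138×10¹¹ m)² = 4.73439×10²⁴ m².
P = σAT⁴ ⇒ T = (P/(σA))^(1/4) = (9.4838×10³⁰/(5.670×10⁻⁸×4.73439×10²⁴))^(1/4) = 2438 K.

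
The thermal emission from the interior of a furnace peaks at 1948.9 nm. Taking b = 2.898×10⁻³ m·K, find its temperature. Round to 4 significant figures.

T ≈ 1487 K

Wien's law gives T = b/λ_max = (2.898×10⁻³ m·K)/(1.9489×10⁻⁶ m) = 1487 K.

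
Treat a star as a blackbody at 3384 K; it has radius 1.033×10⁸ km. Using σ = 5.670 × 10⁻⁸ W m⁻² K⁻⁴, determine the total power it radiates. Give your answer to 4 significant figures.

P ≈ 9.970×10²⁹ W

Surface area A = 4πR² = 4π(1.033×10¹¹ m)² = 1.34094×10²³ m².
P = σAT⁴ = 5.670×10⁻⁸ × 1.34094×10²³ × (3384)⁴ = 9.970×10²⁹ W.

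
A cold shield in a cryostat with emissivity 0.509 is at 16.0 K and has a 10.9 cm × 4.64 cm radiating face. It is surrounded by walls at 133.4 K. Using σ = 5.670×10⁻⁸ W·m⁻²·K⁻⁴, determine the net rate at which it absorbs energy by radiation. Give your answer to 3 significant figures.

Area A = 0.109 × 0.0464 = 5.0576×10⁻³ m².
Net radiated power P_net = εσA(T⁴ − T₀⁴) = 0.509×5.670×10⁻⁸×5.0576×10⁻³×(16.0⁴ − 133.4⁴).
T⁴ − T₀⁴ = 65536.0 − 3.16682×10⁸ = -3.16616×10⁸ K⁴, so P_net = -0.0462 W — negative, meaning a net gain of 0.0462 W.

Net gain ≈ 0.0462 W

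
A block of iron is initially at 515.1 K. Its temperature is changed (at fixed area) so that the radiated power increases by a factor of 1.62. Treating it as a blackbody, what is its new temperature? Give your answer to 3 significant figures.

P ∝ T⁴, so T₂/T₁ = (P₂/P₁)^(1/4) = (1.62)^(1/4) = 1.12818.
T₂ = 515.1 × 1.12818 = 581 K.

T₂ ≈ 581 K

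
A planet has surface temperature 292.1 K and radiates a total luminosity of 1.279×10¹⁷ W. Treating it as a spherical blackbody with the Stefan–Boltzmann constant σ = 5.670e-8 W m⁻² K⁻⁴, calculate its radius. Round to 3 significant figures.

L = 4πR²σT⁴ ⇒ R = √(L/(4πσT⁴)).
σT⁴ = 412.771 W/m², so R = √(1.279×10¹⁷/(4π×412.771)) = 4.97×10⁶ m.

R ≈ 4.97×10⁶ m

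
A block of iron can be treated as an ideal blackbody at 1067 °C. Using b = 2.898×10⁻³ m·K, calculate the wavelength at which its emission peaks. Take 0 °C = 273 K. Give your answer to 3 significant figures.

λ_max ≈ 2.16×10³ nm

T = 1067 °C + 273 = 1340 K.
Wien's displacement law: λ_max = b/T = (2.898×10⁻³ m·K)/(1340 K) = 2.163×10⁻⁶ m.
That is 2.16×10³ nm, in the infrared range.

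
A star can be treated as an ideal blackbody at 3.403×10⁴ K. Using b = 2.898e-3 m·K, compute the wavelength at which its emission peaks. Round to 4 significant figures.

Wien's displacement law: λ_max = b/T = (2.898×10⁻³ m·K)/(3.403×10⁴ K) = 8.5160×10⁻⁸ m.
That is 85.16 nm, in the ultraviolet range.

λ_max ≈ 85.16 nm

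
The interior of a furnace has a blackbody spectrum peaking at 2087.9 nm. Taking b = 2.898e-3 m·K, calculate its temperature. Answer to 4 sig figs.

Wien's law gives T = b/λ_max = (2.898×10⁻³ m·K)/(2.0879×10⁻⁶ m) = 1388 K.

T ≈ 1388 K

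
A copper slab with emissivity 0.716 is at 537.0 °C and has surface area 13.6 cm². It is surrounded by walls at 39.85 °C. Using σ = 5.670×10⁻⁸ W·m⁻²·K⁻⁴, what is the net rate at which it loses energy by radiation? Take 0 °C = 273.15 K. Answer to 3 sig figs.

T = 537.0 °C + 273.15 = 810.15 K.
Surroundings: T = 39.85 °C + 273.15 = 313.00 K.
Area A = 13.6 cm² = 1.36×10⁻³ m².
Net radiated power P_net = εσA(T⁴ − T₀⁴) = 0.716×5.670×10⁻⁸×1.36×10⁻³×(810.15⁴ − 313.00⁴).
T⁴ − T₀⁴ = 4.30786×10¹¹ − 9.59792×10⁹ = 4.21188×10¹¹ K⁴, so P_net = 23.3 W.

Net loss ≈ 23.3 W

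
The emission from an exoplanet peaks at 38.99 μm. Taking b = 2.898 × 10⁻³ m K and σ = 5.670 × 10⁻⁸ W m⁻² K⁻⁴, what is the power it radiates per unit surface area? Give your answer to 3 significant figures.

I ≈ 1.73 W/m²

Wien's law: T = b/λ_max = 2.898×10⁻³/3.899×10⁻⁵ = 74.3268 K.
Then I = σT⁴ = 5.670×10⁻⁸×(74.3268)⁴ = 1.73 W/m².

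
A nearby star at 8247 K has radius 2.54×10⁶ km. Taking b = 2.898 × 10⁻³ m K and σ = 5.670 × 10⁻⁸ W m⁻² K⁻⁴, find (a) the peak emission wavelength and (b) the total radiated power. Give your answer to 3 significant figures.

λ_max ≈ 351 nm; P ≈ 2.13×10²⁸ W

(a) λ_max = b/T = 2.898×10⁻³/8247 = 3.514×10⁻⁷ m = 351 nm.
Surface area A = 4πR² = 4π(2.54×10⁹ m)² = 8.10732×10¹⁹ m².
(b) P = σAT⁴ = 5.670×10⁻⁸×8.10732×10¹⁹×(8247)⁴ = 2.13×10²⁸ W.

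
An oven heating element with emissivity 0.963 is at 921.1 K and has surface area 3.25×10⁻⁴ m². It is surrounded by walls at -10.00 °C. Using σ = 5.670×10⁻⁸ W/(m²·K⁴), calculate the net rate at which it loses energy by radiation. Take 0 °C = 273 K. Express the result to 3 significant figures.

Surroundings: T = -10.00 °C + 273 = 263.00 K.
Area A = 3.25×10⁻⁴ m².
Net radiated power P_net = εσA(T⁴ − T₀⁴) = 0.963×5.670×10⁻⁸×3.25×10⁻⁴×(921.1⁴ − 263.00⁴).
T⁴ − T₀⁴ = 7.19825×10¹¹ − 4.78435×10⁹ = 7.15041×10¹¹ K⁴, so P_net = 12.7 W.

Net loss ≈ 12.7 W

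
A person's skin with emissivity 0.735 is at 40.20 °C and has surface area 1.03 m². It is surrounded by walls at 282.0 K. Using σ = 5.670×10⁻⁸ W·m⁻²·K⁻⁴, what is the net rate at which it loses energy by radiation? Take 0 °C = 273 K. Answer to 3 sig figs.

T = 40.20 °C + 273 = 313.20 K.
Area A = 1.03 m².
Net radiated power P_net = εσA(T⁴ − T₀⁴) = 0.735×5.670×10⁻⁸×1.03×(313.20⁴ − 282.0⁴).
T⁴ − T₀⁴ = 9.62248×10⁹ − 6.32407×10⁹ = 3.29841×10⁹ K⁴, so P_net = 142 W.

Net loss ≈ 142 W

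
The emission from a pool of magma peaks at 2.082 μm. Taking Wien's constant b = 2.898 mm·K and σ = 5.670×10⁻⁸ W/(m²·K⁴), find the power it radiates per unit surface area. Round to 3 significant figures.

I ≈ 2.13×10⁵ W/m²

Wien's law: T = b/λ_max = 2.898×10⁻³/2.082×10⁻⁶ = 1391.93 K.
Then I = σT⁴ = 5.670×10⁻⁸×(1391.93)⁴ = 2.13×10⁵ W/m².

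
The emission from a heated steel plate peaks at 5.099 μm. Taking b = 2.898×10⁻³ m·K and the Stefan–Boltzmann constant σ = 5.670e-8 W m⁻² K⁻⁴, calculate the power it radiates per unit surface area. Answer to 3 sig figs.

Wien's law: T = b/λ_max = 2.898×10⁻³/5.099×10⁻⁶ = 568.347 K.
Then I = σT⁴ = 5.670×10⁻⁸×(568.347)⁴ = 5.92×10³ W/m².

I ≈ 5.92×10³ W/m²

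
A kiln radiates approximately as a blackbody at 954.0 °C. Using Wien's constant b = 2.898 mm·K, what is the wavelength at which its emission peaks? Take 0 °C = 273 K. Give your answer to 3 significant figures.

T = 954.0 °C + 273 = 1227.0 K.
Wien's displacement law: λ_max = b/T = (2.898×10⁻³ m·K)/(1227.0 K) = 2.362×10⁻⁶ m.
That is 2.36 μm, in the infrared range.

λ_max ≈ 2.36 μm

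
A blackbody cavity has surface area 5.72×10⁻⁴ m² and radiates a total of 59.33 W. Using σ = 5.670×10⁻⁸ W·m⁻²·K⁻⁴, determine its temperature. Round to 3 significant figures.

Area A = 5.72×10⁻⁴ m².
P = σAT⁴ ⇒ T = (P/(σA))^(1/4) = (59.33/(5.670×10⁻⁸×5.72×10⁻⁴))^(1/4) = 1.16×10³ K.

T ≈ 1.16×10³ K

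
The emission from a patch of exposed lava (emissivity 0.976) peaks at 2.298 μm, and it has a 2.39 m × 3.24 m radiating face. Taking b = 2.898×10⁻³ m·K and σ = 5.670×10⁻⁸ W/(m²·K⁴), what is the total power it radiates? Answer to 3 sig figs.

P ≈ 1.08×10⁶ W

Wien's law: T = b/λ_max = 2.898×10⁻³/2.298×10⁻⁶ = 1261.10 K.
Area A = 2.39 × 3.24 = 7.7436 m².
Then P = εσAT⁴ = 0.976×5.670×10⁻⁸×7.7436×(1261.10)⁴ = 1.08×10⁶ W.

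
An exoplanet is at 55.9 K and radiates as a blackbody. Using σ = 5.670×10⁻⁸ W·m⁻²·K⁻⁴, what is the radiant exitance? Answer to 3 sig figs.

Stefan–Boltzmann: I = σT⁴ = 5.670×10⁻⁸ × (55.9)⁴ = 0.554 W/m².

I ≈ 0.554 W/m²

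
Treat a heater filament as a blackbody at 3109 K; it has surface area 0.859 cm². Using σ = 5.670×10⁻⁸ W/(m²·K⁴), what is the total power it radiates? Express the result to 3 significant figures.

Area A = 0.859 cm² = 8.59×10⁻⁵ m².
P = σAT⁴ = 5.670×10⁻⁸ × 8.59×10⁻⁵ × (3109)⁴ = 455 W.

P ≈ 455 W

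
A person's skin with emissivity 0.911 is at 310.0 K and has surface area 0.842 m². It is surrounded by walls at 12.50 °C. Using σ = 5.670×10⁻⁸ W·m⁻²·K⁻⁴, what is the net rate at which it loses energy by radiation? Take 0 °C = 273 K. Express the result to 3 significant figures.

Surroundings: T = 12.50 °C + 273 = 285.50 K.
Area A = 0.842 m².
Net radiated power P_net = εσA(T⁴ − T₀⁴) = 0.911×5.670×10⁻⁸×0.842×(310.0⁴ − 285.50⁴).
T⁴ − T₀⁴ = 9.23521×10⁹ − 6.64392×10⁹ = 2.59129×10⁹ K⁴, so P_net = 113 W.

Net loss ≈ 113 W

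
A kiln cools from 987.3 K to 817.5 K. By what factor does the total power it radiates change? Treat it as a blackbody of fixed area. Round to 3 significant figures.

P ∝ T⁴, so P₂/P₁ = (T₂/T₁)⁴ = (817.5/987.3)⁴ = (0.828016)⁴ = 0.470.

P₂/P₁ ≈ 0.470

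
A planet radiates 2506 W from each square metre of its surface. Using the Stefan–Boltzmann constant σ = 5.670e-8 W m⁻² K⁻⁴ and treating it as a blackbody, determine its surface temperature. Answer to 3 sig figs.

T ≈ 459 K

I = σT⁴, so T = (I/σ)^(1/4) = (2506/(5.670×10⁻⁸))^(1/4) = 459 K.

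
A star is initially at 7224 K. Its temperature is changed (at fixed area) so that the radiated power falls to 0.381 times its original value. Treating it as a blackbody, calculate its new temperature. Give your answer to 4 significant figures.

T₂ ≈ 5676 K

P ∝ T⁴, so T₂/T₁ = (P₂/P₁)^(1/4) = (0.381)^(1/4) = 0.785654.
T₂ = 7224 × 0.785654 = 5676 K.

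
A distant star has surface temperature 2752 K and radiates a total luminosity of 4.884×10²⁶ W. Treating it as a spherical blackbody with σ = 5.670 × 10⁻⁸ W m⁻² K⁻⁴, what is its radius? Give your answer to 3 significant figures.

L = 4πR²σT⁴ ⇒ R = √(L/(4πσT⁴)).
σT⁴ = 3.25220×10⁶ W/m², so R = √(4.884×10²⁶/(4π×3.25220×10⁶)) = 3.46×10⁹ m.

R ≈ 3.46×10⁹ m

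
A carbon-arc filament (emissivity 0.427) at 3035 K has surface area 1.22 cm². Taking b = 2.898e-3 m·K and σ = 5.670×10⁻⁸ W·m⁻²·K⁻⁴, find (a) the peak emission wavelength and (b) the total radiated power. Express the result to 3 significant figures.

(a) λ_max = b/T = 2.898×10⁻³/3035 = 9.549×10⁻⁷ m = 0.955 μm.
Area A = 1.22 cm² = 1.22×10⁻⁴ m².
(b) P = εσAT⁴ = 0.427×5.670×10⁻⁸×1.22×10⁻⁴×(3035)⁴ = 251 W.

λ_max ≈ 0.955 μm; P ≈ 251 W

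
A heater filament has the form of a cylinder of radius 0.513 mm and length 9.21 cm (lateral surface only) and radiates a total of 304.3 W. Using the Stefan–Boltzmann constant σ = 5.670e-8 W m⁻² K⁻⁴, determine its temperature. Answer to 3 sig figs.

Lateral area A = 2πrL = 2π×5.13×10⁻⁴×0.0921 = 2.96864×10⁻⁴ m².
P = σAT⁴ ⇒ T = (P/(σA))^(1/4) = (304.3/(5.670×10⁻⁸×2.96864×10⁻⁴))^(1/4) = 2.06×10³ K.

T ≈ 2.06×10³ K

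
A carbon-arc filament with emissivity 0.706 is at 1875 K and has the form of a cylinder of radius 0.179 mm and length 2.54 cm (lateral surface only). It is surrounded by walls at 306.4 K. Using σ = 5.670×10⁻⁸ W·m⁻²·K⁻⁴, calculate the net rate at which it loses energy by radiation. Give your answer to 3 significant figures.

Net loss ≈ 14.1 W

Lateral area A = 2πrL = 2π×1.79×10⁻⁴×0.0254 = 2.85671×10⁻⁵ m².
Net radiated power P_net = εσA(T⁴ − T₀⁴) = 0.706×5.670×10⁻⁸×2.85671×10⁻⁵×(1875⁴ − 306.4⁴).
T⁴ − T₀⁴ = 1.23596×10¹³ − 8.81363×10⁹ = 1.23508×10¹³ K⁴, so P_net = 14.1 W.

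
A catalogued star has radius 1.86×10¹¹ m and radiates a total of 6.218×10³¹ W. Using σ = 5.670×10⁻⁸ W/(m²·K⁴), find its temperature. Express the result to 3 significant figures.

T ≈ 7.09×10³ K

Surface area A = 4πR² = 4π(1.86×10¹¹ m)² = 4.34746×10²³ m².
P = σAT⁴ ⇒ T = (P/(σA))^(1/4) = (6.218×10³¹/(5.670×10⁻⁸×4.34746×10²³))^(1/4) = 7.09×10³ K.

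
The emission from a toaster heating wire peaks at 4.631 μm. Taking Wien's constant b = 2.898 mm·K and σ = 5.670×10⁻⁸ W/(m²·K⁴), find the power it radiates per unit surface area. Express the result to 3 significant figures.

I ≈ 8.70×10³ W/m²

Wien's law: T = b/λ_max = 2.898×10⁻³/4.631×10⁻⁶ = 625.783 K.
Then I = σT⁴ = 5.670×10⁻⁸×(625.783)⁴ = 8.70×10³ W/m².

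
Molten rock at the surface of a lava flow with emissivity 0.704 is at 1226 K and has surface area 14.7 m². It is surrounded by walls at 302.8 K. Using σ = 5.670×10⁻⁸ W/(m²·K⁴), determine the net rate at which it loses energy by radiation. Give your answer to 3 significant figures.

Net loss ≈ 1.32×10⁶ W

Area A = 14.7 m².
Net radiated power P_net = εσA(T⁴ − T₀⁴) = 0.704×5.670×10⁻⁸×14.7×(1226⁴ − 302.8⁴).
T⁴ − T₀⁴ = 2.25924×10¹² − 8.40666×10⁹ = 2.25083×10¹² K⁴, so P_net = 1.32×10⁶ W.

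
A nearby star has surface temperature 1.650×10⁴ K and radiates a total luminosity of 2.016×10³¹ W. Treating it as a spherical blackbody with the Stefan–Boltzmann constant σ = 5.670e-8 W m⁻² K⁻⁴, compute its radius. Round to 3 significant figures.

L = 4πR²σT⁴ ⇒ R = √(L/(4πσT⁴)).
σT⁴ = 4.20261×10⁹ W/m², so R = √(2.016×10³¹/(4π×4.20261×10⁹)) = 1.95×10¹⁰ m.

R ≈ 1.95×10¹⁰ m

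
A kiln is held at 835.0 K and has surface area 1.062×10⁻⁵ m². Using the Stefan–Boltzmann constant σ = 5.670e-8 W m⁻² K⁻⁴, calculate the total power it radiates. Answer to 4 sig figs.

Area A = 1.062×10⁻⁵ m².
P = σAT⁴ = 5.670×10⁻⁸ × 1.062×10⁻⁵ × (835.0)⁴ = 0.2927 W.

P ≈ 0.2927 W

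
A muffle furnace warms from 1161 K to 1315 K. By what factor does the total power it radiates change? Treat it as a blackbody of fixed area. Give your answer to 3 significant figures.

P₂/P₁ ≈ 1.65

P ∝ T⁴, so P₂/P₁ = (T₂/T₁)⁴ = (1315/1161)⁴ = (1.13264)⁴ = 1.65.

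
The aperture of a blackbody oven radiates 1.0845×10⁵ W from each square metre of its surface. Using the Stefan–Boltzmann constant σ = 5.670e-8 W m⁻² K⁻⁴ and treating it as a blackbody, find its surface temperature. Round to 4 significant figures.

T ≈ 1176 K

I = σT⁴, so T = (I/σ)^(1/4) = (1.0845×10⁵/(5.670×10⁻⁸))^(1/4) = 1176 K.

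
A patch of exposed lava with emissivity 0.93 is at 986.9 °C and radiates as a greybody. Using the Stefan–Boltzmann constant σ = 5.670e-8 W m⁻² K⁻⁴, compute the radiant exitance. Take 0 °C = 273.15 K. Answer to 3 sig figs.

I ≈ 1.33×10⁵ W/m²

T = 986.9 °C + 273.15 = 1260.05 K.
Stefan–Boltzmann: I = εσT⁴ = 0.93 × 5.670×10⁻⁸ × (1260.05)⁴ = 1.33×10⁵ W/m².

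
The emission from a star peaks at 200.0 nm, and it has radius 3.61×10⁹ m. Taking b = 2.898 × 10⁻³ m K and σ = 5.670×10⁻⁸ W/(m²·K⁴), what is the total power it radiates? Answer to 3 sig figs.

Wien's law: T = b/λ_max = 2.898×10⁻³/2.000×10⁻⁷ = 14490.0 K.
Surface area A = 4πR² = 4π(3.61×10⁹ m)² = 1.63766×10²⁰ m².
Then P = σAT⁴ = 5.670×10⁻⁸×1.63766×10²⁰×(14490.0)⁴ = 4.09×10²⁹ W.

P ≈ 4.09×10²⁹ W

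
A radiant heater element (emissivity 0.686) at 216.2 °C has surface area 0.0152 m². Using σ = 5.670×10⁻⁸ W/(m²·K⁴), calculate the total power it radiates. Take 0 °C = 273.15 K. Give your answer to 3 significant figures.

P ≈ 33.9 W

T = 216.2 °C + 273.15 = 489.35 K.
Area A = 0.0152 m².
P = εσAT⁴ = 0.686 × 5.670×10⁻⁸ × 0.0152 × (489.35)⁴ = 33.9 W.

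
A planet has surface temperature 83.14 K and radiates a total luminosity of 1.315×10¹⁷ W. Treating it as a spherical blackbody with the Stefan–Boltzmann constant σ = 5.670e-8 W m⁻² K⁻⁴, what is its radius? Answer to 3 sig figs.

R ≈ 6.22×10⁷ m

L = 4πR²σT⁴ ⇒ R = √(L/(4πσT⁴)).
σT⁴ = 2.70909 W/m², so R = √(1.315×10¹⁷/(4π×2.70909)) = 6.22×10⁷ m.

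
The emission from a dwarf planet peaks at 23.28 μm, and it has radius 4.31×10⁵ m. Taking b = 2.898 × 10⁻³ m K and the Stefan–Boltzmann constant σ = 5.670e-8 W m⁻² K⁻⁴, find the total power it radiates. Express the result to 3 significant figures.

P ≈ 3.18×10¹³ W

Wien's law: T = b/λ_max = 2.898×10⁻³/2.328×10⁻⁵ = 124.485 K.
Surface area A = 4πR² = 4π(4.31×10⁵ m)² = 2.33434×10¹² m².
Then P = σAT⁴ = 5.670×10⁻⁸×2.33434×10¹²×(124.485)⁴ = 3.18×10¹³ W.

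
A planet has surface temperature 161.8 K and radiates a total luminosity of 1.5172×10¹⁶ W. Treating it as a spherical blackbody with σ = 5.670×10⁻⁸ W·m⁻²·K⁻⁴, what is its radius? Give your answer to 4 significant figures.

L = 4πR²σT⁴ ⇒ R = √(L/(4πσT⁴)).
σT⁴ = 38.8595 W/m², so R = √(1.5172×10¹⁶/(4π×38.8595)) = 5.574×10⁶ m.

R ≈ 5.574×10⁶ m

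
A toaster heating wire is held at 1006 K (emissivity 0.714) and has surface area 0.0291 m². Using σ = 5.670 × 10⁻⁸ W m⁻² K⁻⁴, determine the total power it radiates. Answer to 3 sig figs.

P ≈ 1.21×10³ W

Area A = 0.0291 m².
P = εσAT⁴ = 0.714 × 5.670×10⁻⁸ × 0.0291 × (1006)⁴ = 1.21×10³ W.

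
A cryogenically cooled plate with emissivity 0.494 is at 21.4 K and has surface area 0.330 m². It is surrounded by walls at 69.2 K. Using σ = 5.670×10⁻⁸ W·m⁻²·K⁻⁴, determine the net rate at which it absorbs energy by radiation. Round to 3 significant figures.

Net gain ≈ 0.210 W

Area A = 0.330 m².
Net radiated power P_net = εσA(T⁴ − T₀⁴) = 0.494×5.670×10⁻⁸×0.330×(21.4⁴ − 69.2⁴).
T⁴ − T₀⁴ = 2.09727×10⁵ − 2.29311×10⁷ = -2.27214×10⁷ K⁴, so P_net = -0.210 W — negative, meaning a net gain of 0.210 W.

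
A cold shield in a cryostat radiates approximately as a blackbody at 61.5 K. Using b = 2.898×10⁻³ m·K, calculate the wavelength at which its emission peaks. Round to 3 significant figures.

Wien's displacement law: λ_max = b/T = (2.898×10⁻³ m·K)/(61.5 K) = 4.712×10⁻⁵ m.
That is 47.1 μm, in the infrared range.

λ_max ≈ 47.1 μm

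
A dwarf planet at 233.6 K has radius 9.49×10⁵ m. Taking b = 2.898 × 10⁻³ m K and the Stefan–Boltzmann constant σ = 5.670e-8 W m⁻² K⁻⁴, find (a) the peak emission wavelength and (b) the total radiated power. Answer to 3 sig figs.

(a) λ_max = b/T = 2.898×10⁻³/233.6 = 1.241×10⁻⁵ m = 12.4 μm.
Surface area A = 4πR² = 4π(9.49×10⁵ m)² = 1.13173×10¹³ m².
(b) P = σAT⁴ = 5.670×10⁻⁸×1.13173×10¹³×(233.6)⁴ = 1.91×10¹⁵ W.

λ_max ≈ 12.4 μm; P ≈ 1.91×10¹⁵ W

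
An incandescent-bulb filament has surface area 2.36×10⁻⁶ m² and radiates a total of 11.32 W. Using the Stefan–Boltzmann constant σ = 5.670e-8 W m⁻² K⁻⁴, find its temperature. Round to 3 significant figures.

Area A = 2.36×10⁻⁶ m².
P = σAT⁴ ⇒ T = (P/(σA))^(1/4) = (11.32/(5.670×10⁻⁸×2.36×10⁻⁶))^(1/4) = 3.03×10³ K.

T ≈ 3.03×10³ K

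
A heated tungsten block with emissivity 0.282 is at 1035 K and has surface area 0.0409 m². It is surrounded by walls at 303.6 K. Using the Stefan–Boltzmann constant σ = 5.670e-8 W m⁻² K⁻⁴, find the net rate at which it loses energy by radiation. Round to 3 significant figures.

Area A = 0.0409 m².
Net radiated power P_net = εσA(T⁴ − T₀⁴) = 0.282×5.670×10⁻⁸×0.0409×(1035⁴ − 303.6⁴).
T⁴ − T₀⁴ = 1.14752×10¹² − 8.49585×10⁹ = 1.13902×10¹² K⁴, so P_net = 745 W.

Net loss ≈ 745 W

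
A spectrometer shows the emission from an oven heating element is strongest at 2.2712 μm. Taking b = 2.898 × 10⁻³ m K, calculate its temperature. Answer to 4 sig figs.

Wien's law gives T = b/λ_max = (2.898×10⁻³ m·K)/(2.2712×10⁻⁶ m) = 1276 K.

T ≈ 1276 K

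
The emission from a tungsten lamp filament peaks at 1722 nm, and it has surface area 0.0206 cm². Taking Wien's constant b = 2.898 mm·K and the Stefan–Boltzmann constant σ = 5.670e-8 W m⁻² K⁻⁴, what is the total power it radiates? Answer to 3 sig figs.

Wien's law: T = b/λ_max = 2.898×10⁻³/1.722×10⁻⁶ = 1682.93 K.
Area A = 0.0206 cm² = 2.06×10⁻⁶ m².
Then P = σAT⁴ = 5.670×10⁻⁸×2.06×10⁻⁶×(1682.93)⁴ = 0.937 W.

P ≈ 0.937 W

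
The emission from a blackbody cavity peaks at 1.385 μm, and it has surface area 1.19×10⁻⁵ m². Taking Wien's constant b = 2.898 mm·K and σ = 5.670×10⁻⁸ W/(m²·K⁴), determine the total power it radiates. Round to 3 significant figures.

P ≈ 12.9 W

Wien's law: T = b/λ_max = 2.898×10⁻³/1.385×10⁻⁶ = 2092.42 K.
Area A = 1.19×10⁻⁵ m².
Then P = σAT⁴ = 5.670×10⁻⁸×1.19×10⁻⁵×(2092.42)⁴ = 12.9 W.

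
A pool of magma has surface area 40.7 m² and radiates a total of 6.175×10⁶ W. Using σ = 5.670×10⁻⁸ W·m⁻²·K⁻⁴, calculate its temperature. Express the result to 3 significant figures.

Area A = 40.7 m².
P = σAT⁴ ⇒ T = (P/(σA))^(1/4) = (6.175×10⁶/(5.670×10⁻⁸×40.7))^(1/4) = 1.28×10³ K.

T ≈ 1.28×10³ K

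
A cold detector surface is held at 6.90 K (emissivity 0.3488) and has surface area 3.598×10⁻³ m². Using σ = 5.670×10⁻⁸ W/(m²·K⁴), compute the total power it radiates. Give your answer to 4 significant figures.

P ≈ 1.613×10⁻⁷ W

Area A = 3.598×10⁻³ m².
P = εσAT⁴ = 0.3488 × 5.670×10⁻⁸ × 3.598×10⁻³ × (6.90)⁴ = 1.613×10⁻⁷ W.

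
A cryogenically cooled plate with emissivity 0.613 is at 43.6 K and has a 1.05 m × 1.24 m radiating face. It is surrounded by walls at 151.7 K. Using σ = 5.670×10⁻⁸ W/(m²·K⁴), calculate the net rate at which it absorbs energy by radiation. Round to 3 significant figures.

Net gain ≈ 23.8 W

Area A = 1.05 × 1.24 = 1.302 m².
Net radiated power P_net = εσA(T⁴ − T₀⁴) = 0.613×5.670×10⁻⁸×1.302×(43.6⁴ − 151.7⁴).
T⁴ − T₀⁴ = 3.61365×10⁶ − 5.29593×10⁸ = -5.25979×10⁸ K⁴, so P_net = -23.8 W — negative, meaning a net gain of 23.8 W.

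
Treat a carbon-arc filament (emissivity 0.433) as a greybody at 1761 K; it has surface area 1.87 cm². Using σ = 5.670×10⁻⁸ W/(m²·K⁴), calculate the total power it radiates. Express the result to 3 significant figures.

P ≈ 44.2 W

Area A = 1.87 cm² = 1.87×10⁻⁴ m².
P = εσAT⁴ = 0.433 × 5.670×10⁻⁸ × 1.87×10⁻⁴ × (1761)⁴ = 44.2 W.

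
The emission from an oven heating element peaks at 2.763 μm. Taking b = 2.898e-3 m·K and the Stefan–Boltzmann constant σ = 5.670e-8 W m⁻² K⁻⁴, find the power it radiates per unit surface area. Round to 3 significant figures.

Wien's law: T = b/λ_max = 2.898×10⁻³/2.763×10⁻⁶ = 1048.86 K.
Then I = σT⁴ = 5.670×10⁻⁸×(1048.86)⁴ = 6.86×10⁴ W/m².

I ≈ 6.86×10⁴ W/m²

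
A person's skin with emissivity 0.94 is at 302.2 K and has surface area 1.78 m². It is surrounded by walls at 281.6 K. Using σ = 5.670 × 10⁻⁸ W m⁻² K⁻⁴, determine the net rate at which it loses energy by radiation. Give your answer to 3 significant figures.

Area A = 1.78 m².
Net radiated power P_net = εσA(T⁴ − T₀⁴) = 0.94×5.670×10⁻⁸×1.78×(302.2⁴ − 281.6⁴).
T⁴ − T₀⁴ = 8.34023×10⁹ − 6.28826×10⁹ = 2.05197×10⁹ K⁴, so P_net = 195 W.

Net loss ≈ 195 W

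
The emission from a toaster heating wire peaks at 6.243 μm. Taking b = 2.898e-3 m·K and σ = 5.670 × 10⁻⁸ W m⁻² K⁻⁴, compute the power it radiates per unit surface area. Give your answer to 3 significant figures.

Wien's law: T = b/λ_max = 2.898×10⁻³/6.243×10⁻⁶ = 464.200 K.
Then I = σT⁴ = 5.670×10⁻⁸×(464.200)⁴ = 2.63×10³ W/m².

I ≈ 2.63×10³ W/m²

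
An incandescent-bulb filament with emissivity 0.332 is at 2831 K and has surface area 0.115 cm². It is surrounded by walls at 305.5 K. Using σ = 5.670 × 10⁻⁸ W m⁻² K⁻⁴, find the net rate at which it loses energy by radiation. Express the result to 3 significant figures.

Net loss ≈ 13.9 W

Area A = 0.115 cm² = 1.15×10⁻⁵ m².
Net radiated power P_net = εσA(T⁴ − T₀⁴) = 0.332×5.670×10⁻⁸×1.15×10⁻⁵×(2831⁴ − 305.5⁴).
T⁴ − T₀⁴ = 6.42332×10¹³ − 8.71054×10⁹ = 6.42245×10¹³ K⁴, so P_net = 13.9 W.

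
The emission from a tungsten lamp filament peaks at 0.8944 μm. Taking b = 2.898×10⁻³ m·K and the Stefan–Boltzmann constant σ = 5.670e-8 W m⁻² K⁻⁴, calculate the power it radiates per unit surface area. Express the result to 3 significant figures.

I ≈ 6.25×10⁶ W/m²

Wien's law: T = b/λ_max = 2.898×10⁻³/8.944×10⁻⁷ = 3240.16 K.
Then I = σT⁴ = 5.670×10⁻⁸×(3240.16)⁴ = 6.25×10⁶ W/m².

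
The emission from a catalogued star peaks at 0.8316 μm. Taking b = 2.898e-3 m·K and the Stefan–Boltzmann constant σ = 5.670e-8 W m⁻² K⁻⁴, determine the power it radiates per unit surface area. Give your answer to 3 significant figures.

Wien's law: T = b/λ_max = 2.898×10⁻³/8.316×10⁻⁷ = 3484.85 K.
Then I = σT⁴ = 5.670×10⁻⁸×(3484.85)⁴ = 8.36×10⁶ W/m².

I ≈ 8.36×10⁶ W/m²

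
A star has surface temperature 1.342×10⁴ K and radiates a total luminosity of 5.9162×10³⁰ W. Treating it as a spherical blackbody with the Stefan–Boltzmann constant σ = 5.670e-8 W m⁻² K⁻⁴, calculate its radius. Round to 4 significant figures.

L = 4πR²σT⁴ ⇒ R = √(L/(4πσT⁴)).
σT⁴ = 1.83905×10⁹ W/m², so R = √(5.9162×10³⁰/(4π×1.83905×10⁹)) = 1.600×10¹⁰ m.

R ≈ 1.600×10¹⁰ m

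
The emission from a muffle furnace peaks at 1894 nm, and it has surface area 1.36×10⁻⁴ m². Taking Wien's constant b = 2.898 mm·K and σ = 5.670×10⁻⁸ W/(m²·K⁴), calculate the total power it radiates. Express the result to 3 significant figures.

P ≈ 42.3 W

Wien's law: T = b/λ_max = 2.898×10⁻³/1.894×10⁻⁶ = 1530.10 K.
Area A = 1.36×10⁻⁴ m².
Then P = σAT⁴ = 5.670×10⁻⁸×1.36×10⁻⁴×(1530.10)⁴ = 42.3 W.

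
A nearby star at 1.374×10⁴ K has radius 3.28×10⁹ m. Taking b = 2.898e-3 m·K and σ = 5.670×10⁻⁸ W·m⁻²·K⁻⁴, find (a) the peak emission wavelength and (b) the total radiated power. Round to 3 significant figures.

λ_max ≈ 211 nm; P ≈ 2.73×10²⁹ W

(a) λ_max = b/T = 2.898×10⁻³/1.374×10⁴ = 2.109×10⁻⁷ m = 211 nm.
Surface area A = 4πR² = 4π(3.28×10⁹ m)² = 1.35194×10²⁰ m².
(b) P = σAT⁴ = 5.670×10⁻⁸×1.35194×10²⁰×(1.374×10⁴)⁴ = 2.73×10²⁹ W.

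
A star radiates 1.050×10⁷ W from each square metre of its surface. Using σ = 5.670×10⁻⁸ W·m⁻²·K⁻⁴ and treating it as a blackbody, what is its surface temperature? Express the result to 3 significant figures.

T ≈ 3.69×10³ K

I = σT⁴, so T = (I/σ)^(1/4) = (1.050×10⁷/(5.670×10⁻⁸))^(1/4) = 3.69×10³ K.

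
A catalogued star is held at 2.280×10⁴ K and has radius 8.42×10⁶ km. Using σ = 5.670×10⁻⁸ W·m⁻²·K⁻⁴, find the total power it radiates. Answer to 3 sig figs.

Surface area A = 4πR² = 4π(8.42×10⁹ m)² = 8.90910×10²⁰ m².
P = σAT⁴ = 5.670×10⁻⁸ × 8.90910×10²⁰ × (2.280×10⁴)⁴ = 1.37×10³¹ W.

P ≈ 1.37×10³¹ W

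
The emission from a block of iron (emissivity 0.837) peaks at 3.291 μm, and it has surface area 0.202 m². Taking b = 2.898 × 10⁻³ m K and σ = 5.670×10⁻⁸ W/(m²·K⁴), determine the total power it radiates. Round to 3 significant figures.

Wien's law: T = b/λ_max = 2.898×10⁻³/3.291×10⁻⁶ = 880.583 K.
Area A = 0.202 m².
Then P = εσAT⁴ = 0.837×5.670×10⁻⁸×0.202×(880.583)⁴ = 5.76×10³ W.

P ≈ 5.76×10³ W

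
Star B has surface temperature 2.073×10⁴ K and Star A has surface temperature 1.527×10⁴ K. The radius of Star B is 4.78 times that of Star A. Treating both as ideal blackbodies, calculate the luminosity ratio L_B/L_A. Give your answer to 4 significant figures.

L ∝ R²T⁴, so L_B/L_A = (R_B/R_A)²(T_B/T_A)⁴ = (4.78)² × (2.073×10⁴/1.527×10⁴)⁴ = 22.8484 × 3.39657 = 77.61.

L_B/L_A ≈ 77.61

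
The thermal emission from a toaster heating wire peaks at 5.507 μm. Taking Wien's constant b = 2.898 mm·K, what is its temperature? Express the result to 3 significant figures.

T ≈ 526 K

Wien's law gives T = b/λ_max = (2.898×10⁻³ m·K)/(5.507×10⁻⁶ m) = 526 K.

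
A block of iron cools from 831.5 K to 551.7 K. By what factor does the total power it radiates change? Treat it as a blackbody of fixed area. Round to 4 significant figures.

P₂/P₁ ≈ 0.1938

P ∝ T⁴, so P₂/P₁ = (T₂/T₁)⁴ = (551.7/831.5)⁴ = (0.663500)⁴ = 0.1938.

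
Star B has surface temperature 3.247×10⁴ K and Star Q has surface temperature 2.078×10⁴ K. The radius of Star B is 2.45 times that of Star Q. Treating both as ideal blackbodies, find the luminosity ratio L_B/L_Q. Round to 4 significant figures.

L_B/L_Q ≈ 35.78

L ∝ R²T⁴, so L_B/L_Q = (R_B/R_Q)²(T_B/T_Q)⁴ = (2.45)² × (3.247×10⁴/2.078×10⁴)⁴ = 6.0025 × 5.96138 = 35.78.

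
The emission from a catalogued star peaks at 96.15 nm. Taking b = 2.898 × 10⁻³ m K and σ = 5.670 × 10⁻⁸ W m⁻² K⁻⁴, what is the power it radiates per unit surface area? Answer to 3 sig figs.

Wien's law: T = b/λ_max = 2.898×10⁻³/9.615×10⁻⁸ = 30140.4 K.
Then I = σT⁴ = 5.670×10⁻⁸×(30140.4)⁴ = 4.68×10¹⁰ W/m².

I ≈ 4.68×10¹⁰ W/m²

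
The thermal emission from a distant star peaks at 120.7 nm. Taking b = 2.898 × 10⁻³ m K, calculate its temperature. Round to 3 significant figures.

Wien's law gives T = b/λ_max = (2.898×10⁻³ m·K)/(1.207×10⁻⁷ m) = 2.40×10⁴ K.

T ≈ 2.40×10⁴ K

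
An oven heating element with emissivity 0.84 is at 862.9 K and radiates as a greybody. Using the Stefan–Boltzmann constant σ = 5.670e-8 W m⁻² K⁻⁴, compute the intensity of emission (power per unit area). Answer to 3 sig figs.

I ≈ 2.64×10⁴ W/m²

Stefan–Boltzmann: I = εσT⁴ = 0.84 × 5.670×10⁻⁸ × (862.9)⁴ = 2.64×10⁴ W/m².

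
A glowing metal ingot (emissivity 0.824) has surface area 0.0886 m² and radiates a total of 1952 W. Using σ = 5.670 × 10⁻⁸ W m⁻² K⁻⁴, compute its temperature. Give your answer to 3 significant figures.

Area A = 0.0886 m².
P = εσAT⁴ ⇒ T = (P/(εσA))^(1/4) = (1952/(0.824×5.670×10⁻⁸×0.0886))^(1/4) = 829 K.

T ≈ 829 K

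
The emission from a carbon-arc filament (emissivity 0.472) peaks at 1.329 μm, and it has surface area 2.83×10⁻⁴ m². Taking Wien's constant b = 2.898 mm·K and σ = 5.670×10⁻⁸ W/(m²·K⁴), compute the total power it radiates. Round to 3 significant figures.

P ≈ 171 W

Wien's law: T = b/λ_max = 2.898×10⁻³/1.329×10⁻⁶ = 2180.59 K.
Area A = 2.83×10⁻⁴ m².
Then P = εσAT⁴ = 0.472×5.670×10⁻⁸×2.83×10⁻⁴×(2180.59)⁴ = 171 W.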